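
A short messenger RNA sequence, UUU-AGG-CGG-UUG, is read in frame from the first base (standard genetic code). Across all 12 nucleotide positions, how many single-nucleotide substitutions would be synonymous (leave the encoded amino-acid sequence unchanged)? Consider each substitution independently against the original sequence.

9

Codon 1 (UUU, Phe): 1 synonymous substitution.
Codon 2 (AGG, Arg): 2 synonymous substitutions.
Codon 3 (CGG, Arg): 4 synonymous substitutions.
Codon 4 (UUG, Leu): 2 synonymous substitutions.
Total: 1 + 2 + 4 + 2 = 9.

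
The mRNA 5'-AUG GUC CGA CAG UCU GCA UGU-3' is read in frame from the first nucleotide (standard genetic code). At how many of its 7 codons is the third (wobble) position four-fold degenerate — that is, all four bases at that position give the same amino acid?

Codon 1 AUG (Met): third position 1-fold.
Codon 2 GUC (Val): third position 4-fold.
Codon 3 CGA (Arg): third position 4-fold.
Codon 4 CAG (Gln): third position 2-fold.
Codon 5 UCU (Ser): third position 4-fold.
Codon 6 GCA (Ala): third position 4-fold.
Codon 7 UGU (Cys): third position 2-fold.
Four-fold degenerate third positions: 4.

4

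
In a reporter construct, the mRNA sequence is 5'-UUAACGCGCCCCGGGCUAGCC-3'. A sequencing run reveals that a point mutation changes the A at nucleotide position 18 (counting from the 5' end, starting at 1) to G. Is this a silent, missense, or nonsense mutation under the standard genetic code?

Position 18 falls in codon 6: CUA → Leu.
After the substitution the codon is CUG → Leu.
Both encode Leu, so the change is synonymous.

silent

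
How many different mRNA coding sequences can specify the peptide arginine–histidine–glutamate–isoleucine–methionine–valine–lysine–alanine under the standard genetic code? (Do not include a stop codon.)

2304

Arg: 6 codons.
His: 2 codons.
Glu: 2 codons.
Ile: 3 codons.
Met: 1 codon.
Val: 4 codons.
Lys: 2 codons.
Ala: 4 codons.
6 × 2 × 2 × 3 × 1 × 4 × 2 × 4 = 2304.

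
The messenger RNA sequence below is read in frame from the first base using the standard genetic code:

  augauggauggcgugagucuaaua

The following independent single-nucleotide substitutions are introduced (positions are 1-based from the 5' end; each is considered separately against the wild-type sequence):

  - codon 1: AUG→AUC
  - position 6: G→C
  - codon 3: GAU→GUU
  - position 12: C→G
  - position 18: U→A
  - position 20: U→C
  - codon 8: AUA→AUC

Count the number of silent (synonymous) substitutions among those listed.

2

Codon 1: AUG (Met) → AUC (Ile) — missense.
Codon 2: AUG (Met) → AUC (Ile) — missense.
Codon 3: GAU (Asp) → GUU (Val) — missense.
Codon 4: GGC (Gly) → GGG (Gly) — synonymous.
Codon 6: AGU (Ser) → AGA (Arg) — missense.
Codon 7: CUA (Leu) → CCA (Pro) — missense.
Codon 8: AUA (Ile) → AUC (Ile) — synonymous.
Synonymous: 2 of 7.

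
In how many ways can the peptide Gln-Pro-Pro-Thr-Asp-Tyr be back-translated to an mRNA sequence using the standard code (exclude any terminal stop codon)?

512

Gln: 2 codons.
Pro: 4 codons.
Pro: 4 codons.
Thr: 4 codons.
Asp: 2 codons.
Tyr: 2 codons.
2 × 4 × 4 × 4 × 2 × 2 = 512.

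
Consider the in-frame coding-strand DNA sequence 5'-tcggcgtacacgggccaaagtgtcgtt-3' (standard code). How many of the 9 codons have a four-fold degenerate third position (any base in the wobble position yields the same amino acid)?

Codon 1 TCG (Ser): third position 4-fold.
Codon 2 GCG (Ala): third position 4-fold.
Codon 3 TAC (Tyr): third position 2-fold.
Codon 4 ACG (Thr): third position 4-fold.
Codon 5 GGC (Gly): third position 4-fold.
Codon 6 CAA (Gln): third position 2-fold.
Codon 7 AGT (Ser): third position 2-fold.
Codon 8 GTC (Val): third position 4-fold.
Codon 9 GTT (Val): third position 4-fold.
Four-fold degenerate third positions: 6.

6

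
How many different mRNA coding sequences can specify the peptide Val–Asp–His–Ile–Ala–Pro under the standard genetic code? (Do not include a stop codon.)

Val: 4 codons.
Asp: 2 codons.
His: 2 codons.
Ile: 3 codons.
Ala: 4 codons.
Pro: 4 codons.
4 × 2 × 2 × 3 × 4 × 4 = 768.

768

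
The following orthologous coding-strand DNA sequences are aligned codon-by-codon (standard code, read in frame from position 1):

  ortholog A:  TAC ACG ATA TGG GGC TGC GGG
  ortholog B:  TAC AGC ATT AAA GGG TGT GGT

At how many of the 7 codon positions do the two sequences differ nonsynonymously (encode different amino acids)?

Codon 1: TAC Tyr / TAC Tyr — identical.
Codon 2: ACG Thr / AGC Ser — nonsynonymous.
Codon 3: ATA Ile / ATT Ile — synonymous.
Codon 4: TGG Trp / AAA Lys — nonsynonymous.
Codon 5: GGC Gly / GGG Gly — synonymous.
Codon 6: TGC Cys / TGT Cys — synonymous.
Codon 7: GGG Gly / GGT Gly — synonymous.
Nonsynonymous differences: 2.

2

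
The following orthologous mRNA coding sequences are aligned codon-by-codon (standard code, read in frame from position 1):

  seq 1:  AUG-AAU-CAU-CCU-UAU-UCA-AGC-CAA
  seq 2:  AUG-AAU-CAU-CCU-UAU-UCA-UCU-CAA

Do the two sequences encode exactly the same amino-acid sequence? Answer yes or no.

Codon 1: AUG Met / AUG Met — identical.
Codon 2: AAU Asn / AAU Asn — identical.
Codon 3: CAU His / CAU His — identical.
Codon 4: CCU Pro / CCU Pro — identical.
Codon 5: UAU Tyr / UAU Tyr — identical.
Codon 6: UCA Ser / UCA Ser — identical.
Codon 7: AGC Ser / UCU Ser — synonymous.
Codon 8: CAA Gln / CAA Gln — identical.
Nonsynonymous differences: 0 → same protein.

yes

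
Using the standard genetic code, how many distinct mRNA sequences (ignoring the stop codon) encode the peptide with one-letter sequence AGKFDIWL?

Ala: 4 codons.
Gly: 4 codons.
Lys: 2 codons.
Phe: 2 codons.
Asp: 2 codons.
Ile: 3 codons.
Trp: 1 codon.
Leu: 6 codons.
4 × 4 × 2 × 2 × 2 × 3 × 1 × 6 = 2304.

2304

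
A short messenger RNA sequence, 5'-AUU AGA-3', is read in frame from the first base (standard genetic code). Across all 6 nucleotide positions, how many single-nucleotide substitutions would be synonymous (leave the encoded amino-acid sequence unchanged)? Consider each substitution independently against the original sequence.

4

Codon 1 (AUU, Ile): 2 synonymous substitutions.
Codon 2 (AGA, Arg): 2 synonymous substitutions.
Total: 2 + 2 = 4.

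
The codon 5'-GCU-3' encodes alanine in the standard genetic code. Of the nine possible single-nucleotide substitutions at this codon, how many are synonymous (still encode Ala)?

Position 1: none → 0 synonymous.
Position 2: none → 0 synonymous.
Position 3: GCC, GCA, GCG → 3 synonymous.
Total: 0 + 0 + 3 = 3.

3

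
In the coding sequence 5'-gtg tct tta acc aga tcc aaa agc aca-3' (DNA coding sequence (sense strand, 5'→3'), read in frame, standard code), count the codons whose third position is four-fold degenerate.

Codon 1 GTG (Val): third position 4-fold.
Codon 2 TCT (Ser): third position 4-fold.
Codon 3 TTA (Leu): third position 2-fold.
Codon 4 ACC (Thr): third position 4-fold.
Codon 5 AGA (Arg): third position 2-fold.
Codon 6 TCC (Ser): third position 4-fold.
Codon 7 AAA (Lys): third position 2-fold.
Codon 8 AGC (Ser): third position 2-fold.
Codon 9 ACA (Thr): third position 4-fold.
Four-fold degenerate third positions: 5.

5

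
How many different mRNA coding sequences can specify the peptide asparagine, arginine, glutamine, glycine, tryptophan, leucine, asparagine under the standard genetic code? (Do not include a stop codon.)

1152

Asn: 2 codons.
Arg: 6 codons.
Gln: 2 codons.
Gly: 4 codons.
Trp: 1 codon.
Leu: 6 codons.
Asn: 2 codons.
2 × 6 × 2 × 4 × 1 × 6 × 2 = 1152.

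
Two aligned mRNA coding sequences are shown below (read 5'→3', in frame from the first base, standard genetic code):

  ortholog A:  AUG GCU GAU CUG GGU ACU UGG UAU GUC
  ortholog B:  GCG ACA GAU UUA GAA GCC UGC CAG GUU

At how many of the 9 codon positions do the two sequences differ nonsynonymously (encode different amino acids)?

6

Codon 1: AUG Met / GCG Ala — nonsynonymous.
Codon 2: GCU Ala / ACA Thr — nonsynonymous.
Codon 3: GAU Asp / GAU Asp — identical.
Codon 4: CUG Leu / UUA Leu — synonymous.
Codon 5: GGU Gly / GAA Glu — nonsynonymous.
Codon 6: ACU Thr / GCC Ala — nonsynonymous.
Codon 7: UGG Trp / UGC Cys — nonsynonymous.
Codon 8: UAU Tyr / CAG Gln — nonsynonymous.
Codon 9: GUC Val / GUU Val — synonymous.
Nonsynonymous differences: 6.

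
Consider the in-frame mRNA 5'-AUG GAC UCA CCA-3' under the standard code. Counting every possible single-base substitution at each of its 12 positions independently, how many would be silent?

7

Codon 1 (AUG, Met): 0 synonymous substitutions.
Codon 2 (GAC, Asp): 1 synonymous substitution.
Codon 3 (UCA, Ser): 3 synonymous substitutions.
Codon 4 (CCA, Pro): 3 synonymous substitutions.
Total: 0 + 1 + 3 + 3 = 7.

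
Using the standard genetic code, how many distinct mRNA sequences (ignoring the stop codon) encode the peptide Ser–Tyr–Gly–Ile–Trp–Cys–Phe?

Ser: 6 codons.
Tyr: 2 codons.
Gly: 4 codons.
Ile: 3 codons.
Trp: 1 codon.
Cys: 2 codons.
Phe: 2 codons.
6 × 2 × 4 × 3 × 1 × 2 × 2 = 576.

576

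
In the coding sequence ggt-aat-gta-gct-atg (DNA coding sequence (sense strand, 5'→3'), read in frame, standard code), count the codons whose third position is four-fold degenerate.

Codon 1 GGT (Gly): third position 4-fold.
Codon 2 AAT (Asn): third position 2-fold.
Codon 3 GTA (Val): third position 4-fold.
Codon 4 GCT (Ala): third position 4-fold.
Codon 5 ATG (Met): third position 1-fold.
Four-fold degenerate third positions: 3.

3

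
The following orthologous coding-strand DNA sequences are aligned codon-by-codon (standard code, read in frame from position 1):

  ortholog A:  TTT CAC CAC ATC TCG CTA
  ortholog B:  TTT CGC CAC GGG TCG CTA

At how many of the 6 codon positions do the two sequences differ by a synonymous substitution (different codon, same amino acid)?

Codon 1: TTT Phe / TTT Phe — identical.
Codon 2: CAC His / CGC Arg — nonsynonymous.
Codon 3: CAC His / CAC His — identical.
Codon 4: ATC Ile / GGG Gly — nonsynonymous.
Codon 5: TCG Ser / TCG Ser — identical.
Codon 6: CTA Leu / CTA Leu — identical.
Synonymous differences: 0.

0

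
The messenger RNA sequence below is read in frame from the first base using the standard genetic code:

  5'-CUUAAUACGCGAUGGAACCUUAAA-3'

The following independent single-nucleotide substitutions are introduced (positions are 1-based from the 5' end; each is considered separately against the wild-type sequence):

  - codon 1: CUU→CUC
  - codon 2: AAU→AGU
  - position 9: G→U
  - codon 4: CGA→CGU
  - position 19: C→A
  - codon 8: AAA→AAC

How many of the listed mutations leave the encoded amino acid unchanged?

3

Codon 1: CUU (Leu) → CUC (Leu) — synonymous.
Codon 2: AAU (Asn) → AGU (Ser) — missense.
Codon 3: ACG (Thr) → ACU (Thr) — synonymous.
Codon 4: CGA (Arg) → CGU (Arg) — synonymous.
Codon 7: CUU (Leu) → AUU (Ile) — missense.
Codon 8: AAA (Lys) → AAC (Asn) — missense.
Synonymous: 3 of 6.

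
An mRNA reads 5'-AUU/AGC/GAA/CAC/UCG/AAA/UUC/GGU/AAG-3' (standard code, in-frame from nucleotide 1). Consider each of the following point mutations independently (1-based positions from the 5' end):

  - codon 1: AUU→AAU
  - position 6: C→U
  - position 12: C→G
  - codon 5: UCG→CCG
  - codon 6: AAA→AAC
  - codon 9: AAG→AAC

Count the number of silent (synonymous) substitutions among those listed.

Codon 1: AUU (Ile) → AAU (Asn) — missense.
Codon 2: AGC (Ser) → AGU (Ser) — synonymous.
Codon 4: CAC (His) → CAG (Gln) — missense.
Codon 5: UCG (Ser) → CCG (Pro) — missense.
Codon 6: AAA (Lys) → AAC (Asn) — missense.
Codon 9: AAG (Lys) → AAC (Asn) — missense.
Synonymous: 1 of 6.

1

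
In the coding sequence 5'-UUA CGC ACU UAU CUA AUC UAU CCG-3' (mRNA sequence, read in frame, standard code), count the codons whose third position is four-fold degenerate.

4

Codon 1 UUA (Leu): third position 2-fold.
Codon 2 CGC (Arg): third position 4-fold.
Codon 3 ACU (Thr): third position 4-fold.
Codon 4 UAU (Tyr): third position 2-fold.
Codon 5 CUA (Leu): third position 4-fold.
Codon 6 AUC (Ile): third position 3-fold.
Codon 7 UAU (Tyr): third position 2-fold.
Codon 8 CCG (Pro): third position 4-fold.
Four-fold degenerate third positions: 4.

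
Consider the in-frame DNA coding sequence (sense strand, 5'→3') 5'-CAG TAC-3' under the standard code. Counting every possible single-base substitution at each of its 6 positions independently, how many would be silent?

2

Codon 1 (CAG, Gln): 1 synonymous substitution.
Codon 2 (TAC, Tyr): 1 synonymous substitution.
Total: 1 + 1 = 2.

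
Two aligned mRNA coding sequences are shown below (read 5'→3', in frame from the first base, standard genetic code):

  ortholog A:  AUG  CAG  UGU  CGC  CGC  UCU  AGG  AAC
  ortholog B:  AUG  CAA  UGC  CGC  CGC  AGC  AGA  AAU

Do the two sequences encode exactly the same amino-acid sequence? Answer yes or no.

yes

Codon 1: AUG Met / AUG Met — identical.
Codon 2: CAG Gln / CAA Gln — synonymous.
Codon 3: UGU Cys / UGC Cys — synonymous.
Codon 4: CGC Arg / CGC Arg — identical.
Codon 5: CGC Arg / CGC Arg — identical.
Codon 6: UCU Ser / AGC Ser — synonymous.
Codon 7: AGG Arg / AGA Arg — synonymous.
Codon 8: AAC Asn / AAU Asn — synonymous.
Nonsynonymous differences: 0 → same protein.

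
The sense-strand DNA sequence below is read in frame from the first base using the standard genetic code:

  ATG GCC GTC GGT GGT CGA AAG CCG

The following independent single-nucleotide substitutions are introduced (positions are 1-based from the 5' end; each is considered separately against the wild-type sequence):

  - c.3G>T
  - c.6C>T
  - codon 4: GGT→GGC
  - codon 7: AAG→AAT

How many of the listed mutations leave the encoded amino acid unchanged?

2

Codon 1: ATG (Met) → ATT (Ile) — missense.
Codon 2: GCC (Ala) → GCT (Ala) — synonymous.
Codon 4: GGT (Gly) → GGC (Gly) — synonymous.
Codon 7: AAG (Lys) → AAT (Asn) — missense.
Synonymous: 2 of 4.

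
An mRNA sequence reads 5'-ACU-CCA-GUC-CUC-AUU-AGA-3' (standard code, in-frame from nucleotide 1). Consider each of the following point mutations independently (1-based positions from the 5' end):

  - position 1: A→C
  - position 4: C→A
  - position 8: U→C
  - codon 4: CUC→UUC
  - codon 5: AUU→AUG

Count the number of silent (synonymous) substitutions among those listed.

0

Codon 1: ACU (Thr) → CCU (Pro) — missense.
Codon 2: CCA (Pro) → ACA (Thr) — missense.
Codon 3: GUC (Val) → GCC (Ala) — missense.
Codon 4: CUC (Leu) → UUC (Phe) — missense.
Codon 5: AUU (Ile) → AUG (Met) — missense.
Synonymous: 0 of 5.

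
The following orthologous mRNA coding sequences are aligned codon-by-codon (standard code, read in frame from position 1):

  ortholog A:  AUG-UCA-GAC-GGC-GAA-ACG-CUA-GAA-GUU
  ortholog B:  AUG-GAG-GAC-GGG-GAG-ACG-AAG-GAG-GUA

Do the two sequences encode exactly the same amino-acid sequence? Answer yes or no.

Codon 1: AUG Met / AUG Met — identical.
Codon 2: UCA Ser / GAG Glu — nonsynonymous.
Codon 3: GAC Asp / GAC Asp — identical.
Codon 4: GGC Gly / GGG Gly — synonymous.
Codon 5: GAA Glu / GAG Glu — synonymous.
Codon 6: ACG Thr / ACG Thr — identical.
Codon 7: CUA Leu / AAG Lys — nonsynonymous.
Codon 8: GAA Glu / GAG Glu — synonymous.
Codon 9: GUU Val / GUA Val — synonymous.
Nonsynonymous differences: 2 → different protein.

no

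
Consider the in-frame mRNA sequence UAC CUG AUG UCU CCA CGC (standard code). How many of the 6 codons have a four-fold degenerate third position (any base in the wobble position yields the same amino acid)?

4

Codon 1 UAC (Tyr): third position 2-fold.
Codon 2 CUG (Leu): third position 4-fold.
Codon 3 AUG (Met): third position 1-fold.
Codon 4 UCU (Ser): third position 4-fold.
Codon 5 CCA (Pro): third position 4-fold.
Codon 6 CGC (Arg): third position 4-fold.
Four-fold degenerate third positions: 4.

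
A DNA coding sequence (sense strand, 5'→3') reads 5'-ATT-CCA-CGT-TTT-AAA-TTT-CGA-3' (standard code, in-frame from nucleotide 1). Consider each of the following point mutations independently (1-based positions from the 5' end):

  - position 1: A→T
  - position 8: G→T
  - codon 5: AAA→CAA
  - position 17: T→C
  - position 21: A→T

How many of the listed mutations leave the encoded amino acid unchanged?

1

Codon 1: ATT (Ile) → TTT (Phe) — missense.
Codon 3: CGT (Arg) → CTT (Leu) — missense.
Codon 5: AAA (Lys) → CAA (Gln) — missense.
Codon 6: TTT (Phe) → TCT (Ser) — missense.
Codon 7: CGA (Arg) → CGT (Arg) — synonymous.
Synonymous: 1 of 5.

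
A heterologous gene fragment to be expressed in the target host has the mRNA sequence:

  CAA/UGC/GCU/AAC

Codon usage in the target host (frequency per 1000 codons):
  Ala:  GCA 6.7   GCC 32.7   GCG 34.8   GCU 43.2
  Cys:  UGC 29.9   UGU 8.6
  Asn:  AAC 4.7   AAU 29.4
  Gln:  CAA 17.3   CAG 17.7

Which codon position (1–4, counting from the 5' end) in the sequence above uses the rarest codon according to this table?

Codon 1 CAA (Gln): 17.3 per 1000.
Codon 2 UGC (Cys): 29.9 per 1000.
Codon 3 GCU (Ala): 43.2 per 1000.
Codon 4 AAC (Asn): 4.7 per 1000.
Lowest frequency is 4.7 at codon 4.

4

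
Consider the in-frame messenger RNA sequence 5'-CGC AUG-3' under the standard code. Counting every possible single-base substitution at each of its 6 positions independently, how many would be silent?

Codon 1 (CGC, Arg): 3 synonymous substitutions.
Codon 2 (AUG, Met): 0 synonymous substitutions.
Total: 3 + 0 = 3.

3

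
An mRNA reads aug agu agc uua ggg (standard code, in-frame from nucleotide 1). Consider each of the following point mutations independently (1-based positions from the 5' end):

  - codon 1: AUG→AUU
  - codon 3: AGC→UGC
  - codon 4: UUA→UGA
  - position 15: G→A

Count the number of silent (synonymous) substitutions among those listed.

1

Codon 1: AUG (Met) → AUU (Ile) — missense.
Codon 3: AGC (Ser) → UGC (Cys) — missense.
Codon 4: UUA (Leu) → UGA (Stop) — nonsense.
Codon 5: GGG (Gly) → GGA (Gly) — synonymous.
Synonymous: 1 of 4.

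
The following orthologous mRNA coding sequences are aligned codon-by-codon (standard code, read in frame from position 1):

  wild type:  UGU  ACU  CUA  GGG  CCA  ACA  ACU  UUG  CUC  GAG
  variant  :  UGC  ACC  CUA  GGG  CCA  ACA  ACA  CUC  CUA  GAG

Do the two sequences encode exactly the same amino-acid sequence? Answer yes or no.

Codon 1: UGU Cys / UGC Cys — synonymous.
Codon 2: ACU Thr / ACC Thr — synonymous.
Codon 3: CUA Leu / CUA Leu — identical.
Codon 4: GGG Gly / GGG Gly — identical.
Codon 5: CCA Pro / CCA Pro — identical.
Codon 6: ACA Thr / ACA Thr — identical.
Codon 7: ACU Thr / ACA Thr — synonymous.
Codon 8: UUG Leu / CUC Leu — synonymous.
Codon 9: CUC Leu / CUA Leu — synonymous.
Codon 10: GAG Glu / GAG Glu — identical.
Nonsynonymous differences: 0 → same protein.

yes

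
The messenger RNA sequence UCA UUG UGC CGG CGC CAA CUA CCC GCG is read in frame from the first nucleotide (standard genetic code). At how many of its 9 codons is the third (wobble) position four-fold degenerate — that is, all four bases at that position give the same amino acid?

Codon 1 UCA (Ser): third position 4-fold.
Codon 2 UUG (Leu): third position 2-fold.
Codon 3 UGC (Cys): third position 2-fold.
Codon 4 CGG (Arg): third position 4-fold.
Codon 5 CGC (Arg): third position 4-fold.
Codon 6 CAA (Gln): third position 2-fold.
Codon 7 CUA (Leu): third position 4-fold.
Codon 8 CCC (Pro): third position 4-fold.
Codon 9 GCG (Ala): third position 4-fold.
Four-fold degenerate third positions: 6.

6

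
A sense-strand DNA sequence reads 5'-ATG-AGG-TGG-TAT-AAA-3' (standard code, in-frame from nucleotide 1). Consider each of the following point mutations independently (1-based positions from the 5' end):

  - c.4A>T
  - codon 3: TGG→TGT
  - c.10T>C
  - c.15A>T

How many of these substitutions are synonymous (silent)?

0

Codon 2: AGG (Arg) → TGG (Trp) — missense.
Codon 3: TGG (Trp) → TGT (Cys) — missense.
Codon 4: TAT (Tyr) → CAT (His) — missense.
Codon 5: AAA (Lys) → AAT (Asn) — missense.
Synonymous: 0 of 4.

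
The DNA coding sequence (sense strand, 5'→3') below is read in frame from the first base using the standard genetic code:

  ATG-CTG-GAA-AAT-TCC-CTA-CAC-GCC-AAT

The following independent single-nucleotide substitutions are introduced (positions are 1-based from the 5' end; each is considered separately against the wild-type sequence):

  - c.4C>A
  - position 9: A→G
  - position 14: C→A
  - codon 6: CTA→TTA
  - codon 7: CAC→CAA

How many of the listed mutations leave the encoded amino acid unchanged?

Codon 2: CTG (Leu) → ATG (Met) — missense.
Codon 3: GAA (Glu) → GAG (Glu) — synonymous.
Codon 5: TCC (Ser) → TAC (Tyr) — missense.
Codon 6: CTA (Leu) → TTA (Leu) — synonymous.
Codon 7: CAC (His) → CAA (Gln) — missense.
Synonymous: 2 of 5.

2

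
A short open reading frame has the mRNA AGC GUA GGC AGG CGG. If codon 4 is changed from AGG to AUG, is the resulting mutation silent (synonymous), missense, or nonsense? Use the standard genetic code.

Position 11 falls in codon 4: AGG → Arg.
After the substitution the codon is AUG → Met.
Arg ≠ Met, so this is a missense mutation.

missense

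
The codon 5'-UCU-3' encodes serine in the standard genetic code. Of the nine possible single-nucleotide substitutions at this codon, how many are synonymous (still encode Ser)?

3

Position 1: none → 0 synonymous.
Position 2: none → 0 synonymous.
Position 3: UCC, UCA, UCG → 3 synonymous.
Total: 0 + 0 + 3 = 3.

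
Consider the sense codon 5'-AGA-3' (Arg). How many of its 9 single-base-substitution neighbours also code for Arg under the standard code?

2

Position 1: CGA → 1 synonymous.
Position 2: none → 0 synonymous.
Position 3: AGG → 1 synonymous.
Total: 1 + 0 + 1 = 2.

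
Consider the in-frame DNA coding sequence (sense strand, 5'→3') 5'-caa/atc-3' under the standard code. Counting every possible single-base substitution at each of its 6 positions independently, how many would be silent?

Codon 1 (CAA, Gln): 1 synonymous substitution.
Codon 2 (ATC, Ile): 2 synonymous substitutions.
Total: 1 + 2 = 3.

3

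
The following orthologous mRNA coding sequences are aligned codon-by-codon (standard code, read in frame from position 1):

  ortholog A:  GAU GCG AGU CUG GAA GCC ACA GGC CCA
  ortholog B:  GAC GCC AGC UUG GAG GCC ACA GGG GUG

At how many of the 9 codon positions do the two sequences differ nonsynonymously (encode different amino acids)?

1

Codon 1: GAU Asp / GAC Asp — synonymous.
Codon 2: GCG Ala / GCC Ala — synonymous.
Codon 3: AGU Ser / AGC Ser — synonymous.
Codon 4: CUG Leu / UUG Leu — synonymous.
Codon 5: GAA Glu / GAG Glu — synonymous.
Codon 6: GCC Ala / GCC Ala — identical.
Codon 7: ACA Thr / ACA Thr — identical.
Codon 8: GGC Gly / GGG Gly — synonymous.
Codon 9: CCA Pro / GUG Val — nonsynonymous.
Nonsynonymous differences: 1.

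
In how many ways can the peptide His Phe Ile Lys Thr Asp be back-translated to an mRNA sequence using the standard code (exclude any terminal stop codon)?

192

His: 2 codons.
Phe: 2 codons.
Ile: 3 codons.
Lys: 2 codons.
Thr: 4 codons.
Asp: 2 codons.
2 × 2 × 3 × 2 × 4 × 2 = 192.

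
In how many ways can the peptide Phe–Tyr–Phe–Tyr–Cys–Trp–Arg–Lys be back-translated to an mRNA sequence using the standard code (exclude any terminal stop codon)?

Phe: 2 codons.
Tyr: 2 codons.
Phe: 2 codons.
Tyr: 2 codons.
Cys: 2 codons.
Trp: 1 codon.
Arg: 6 codons.
Lys: 2 codons.
2 × 2 × 2 × 2 × 2 × 1 × 6 × 2 = 384.

384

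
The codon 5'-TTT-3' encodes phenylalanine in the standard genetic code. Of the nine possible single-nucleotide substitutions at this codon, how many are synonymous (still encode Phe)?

1

Position 1: none → 0 synonymous.
Position 2: none → 0 synonymous.
Position 3: TTC → 1 synonymous.
Total: 0 + 0 + 1 = 1.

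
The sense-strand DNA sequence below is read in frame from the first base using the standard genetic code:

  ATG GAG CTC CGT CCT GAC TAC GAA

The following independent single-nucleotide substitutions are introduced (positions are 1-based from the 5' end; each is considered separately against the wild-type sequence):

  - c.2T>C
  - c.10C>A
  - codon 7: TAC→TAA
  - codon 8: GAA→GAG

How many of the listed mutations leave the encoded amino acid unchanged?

1

Codon 1: ATG (Met) → ACG (Thr) — missense.
Codon 4: CGT (Arg) → AGT (Ser) — missense.
Codon 7: TAC (Tyr) → TAA (Stop) — nonsense.
Codon 8: GAA (Glu) → GAG (Glu) — synonymous.
Synonymous: 1 of 4.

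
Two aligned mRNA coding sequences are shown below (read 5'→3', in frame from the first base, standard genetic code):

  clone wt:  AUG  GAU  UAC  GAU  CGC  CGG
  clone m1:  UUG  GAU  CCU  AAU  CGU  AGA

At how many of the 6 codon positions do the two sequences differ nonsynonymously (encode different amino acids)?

3

Codon 1: AUG Met / UUG Leu — nonsynonymous.
Codon 2: GAU Asp / GAU Asp — identical.
Codon 3: UAC Tyr / CCU Pro — nonsynonymous.
Codon 4: GAU Asp / AAU Asn — nonsynonymous.
Codon 5: CGC Arg / CGU Arg — synonymous.
Codon 6: CGG Arg / AGA Arg — synonymous.
Nonsynonymous differences: 3.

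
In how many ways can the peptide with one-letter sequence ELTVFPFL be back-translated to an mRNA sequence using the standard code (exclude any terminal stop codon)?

18432

Glu: 2 codons.
Leu: 6 codons.
Thr: 4 codons.
Val: 4 codons.
Phe: 2 codons.
Pro: 4 codons.
Phe: 2 codons.
Leu: 6 codons.
2 × 6 × 4 × 4 × 2 × 4 × 2 × 6 = 18432.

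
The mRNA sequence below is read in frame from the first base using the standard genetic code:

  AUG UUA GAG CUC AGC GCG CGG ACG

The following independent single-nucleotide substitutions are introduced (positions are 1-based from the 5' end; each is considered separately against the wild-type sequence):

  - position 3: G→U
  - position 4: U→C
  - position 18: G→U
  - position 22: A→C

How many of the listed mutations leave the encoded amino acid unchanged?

2

Codon 1: AUG (Met) → AUU (Ile) — missense.
Codon 2: UUA (Leu) → CUA (Leu) — synonymous.
Codon 6: GCG (Ala) → GCU (Ala) — synonymous.
Codon 8: ACG (Thr) → CCG (Pro) — missense.
Synonymous: 2 of 4.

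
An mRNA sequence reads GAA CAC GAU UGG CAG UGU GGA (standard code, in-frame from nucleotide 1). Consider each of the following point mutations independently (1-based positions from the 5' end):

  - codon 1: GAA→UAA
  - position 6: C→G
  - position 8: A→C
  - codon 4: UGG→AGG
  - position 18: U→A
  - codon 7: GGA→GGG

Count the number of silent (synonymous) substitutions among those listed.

1

Codon 1: GAA (Glu) → UAA (Stop) — nonsense.
Codon 2: CAC (His) → CAG (Gln) — missense.
Codon 3: GAU (Asp) → GCU (Ala) — missense.
Codon 4: UGG (Trp) → AGG (Arg) — missense.
Codon 6: UGU (Cys) → UGA (Stop) — nonsense.
Codon 7: GGA (Gly) → GGG (Gly) — synonymous.
Synonymous: 1 of 6.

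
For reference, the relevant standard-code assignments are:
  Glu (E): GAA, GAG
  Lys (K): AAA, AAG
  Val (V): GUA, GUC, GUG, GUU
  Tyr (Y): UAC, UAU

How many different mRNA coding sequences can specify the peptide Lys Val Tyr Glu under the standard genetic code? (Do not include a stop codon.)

32

Lys: 2 codons.
Val: 4 codons.
Tyr: 2 codons.
Glu: 2 codons.
2 × 4 × 2 × 2 = 32.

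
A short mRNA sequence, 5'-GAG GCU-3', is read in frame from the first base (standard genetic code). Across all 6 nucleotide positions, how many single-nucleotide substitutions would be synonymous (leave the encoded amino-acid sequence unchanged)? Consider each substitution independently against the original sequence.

Codon 1 (GAG, Glu): 1 synonymous substitution.
Codon 2 (GCU, Ala): 3 synonymous substitutions.
Total: 1 + 3 = 4.

4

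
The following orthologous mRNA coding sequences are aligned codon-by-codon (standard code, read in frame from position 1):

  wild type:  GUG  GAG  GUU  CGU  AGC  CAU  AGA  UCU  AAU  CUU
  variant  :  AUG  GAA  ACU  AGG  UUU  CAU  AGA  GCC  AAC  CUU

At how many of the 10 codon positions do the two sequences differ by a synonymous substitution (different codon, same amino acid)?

Codon 1: GUG Val / AUG Met — nonsynonymous.
Codon 2: GAG Glu / GAA Glu — synonymous.
Codon 3: GUU Val / ACU Thr — nonsynonymous.
Codon 4: CGU Arg / AGG Arg — synonymous.
Codon 5: AGC Ser / UUU Phe — nonsynonymous.
Codon 6: CAU His / CAU His — identical.
Codon 7: AGA Arg / AGA Arg — identical.
Codon 8: UCU Ser / GCC Ala — nonsynonymous.
Codon 9: AAU Asn / AAC Asn — synonymous.
Codon 10: CUU Leu / CUU Leu — identical.
Synonymous differences: 3.

3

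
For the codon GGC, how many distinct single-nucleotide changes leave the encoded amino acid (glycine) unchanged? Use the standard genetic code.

3

Position 1: none → 0 synonymous.
Position 2: none → 0 synonymous.
Position 3: GGU, GGA, GGG → 3 synonymous.
Total: 0 + 0 + 3 = 3.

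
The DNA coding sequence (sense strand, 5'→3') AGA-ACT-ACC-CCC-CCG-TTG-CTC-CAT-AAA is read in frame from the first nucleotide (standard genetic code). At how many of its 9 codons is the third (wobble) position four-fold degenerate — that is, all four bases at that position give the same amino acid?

5

Codon 1 AGA (Arg): third position 2-fold.
Codon 2 ACT (Thr): third position 4-fold.
Codon 3 ACC (Thr): third position 4-fold.
Codon 4 CCC (Pro): third position 4-fold.
Codon 5 CCG (Pro): third position 4-fold.
Codon 6 TTG (Leu): third position 2-fold.
Codon 7 CTC (Leu): third position 4-fold.
Codon 8 CAT (His): third position 2-fold.
Codon 9 AAA (Lys): third position 2-fold.
Four-fold degenerate third positions: 5.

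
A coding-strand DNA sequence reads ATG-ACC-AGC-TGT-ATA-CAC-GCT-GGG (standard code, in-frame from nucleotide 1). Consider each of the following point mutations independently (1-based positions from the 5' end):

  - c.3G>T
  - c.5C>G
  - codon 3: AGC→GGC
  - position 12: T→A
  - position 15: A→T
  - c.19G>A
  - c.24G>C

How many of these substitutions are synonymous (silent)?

2

Codon 1: ATG (Met) → ATT (Ile) — missense.
Codon 2: ACC (Thr) → AGC (Ser) — missense.
Codon 3: AGC (Ser) → GGC (Gly) — missense.
Codon 4: TGT (Cys) → TGA (Stop) — nonsense.
Codon 5: ATA (Ile) → ATT (Ile) — synonymous.
Codon 7: GCT (Ala) → ACT (Thr) — missense.
Codon 8: GGG (Gly) → GGC (Gly) — synonymous.
Synonymous: 2 of 7.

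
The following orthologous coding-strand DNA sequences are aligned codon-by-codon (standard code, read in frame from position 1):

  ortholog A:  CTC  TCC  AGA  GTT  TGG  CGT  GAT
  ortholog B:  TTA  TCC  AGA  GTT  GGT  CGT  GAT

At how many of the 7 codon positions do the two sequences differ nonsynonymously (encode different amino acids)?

1

Codon 1: CTC Leu / TTA Leu — synonymous.
Codon 2: TCC Ser / TCC Ser — identical.
Codon 3: AGA Arg / AGA Arg — identical.
Codon 4: GTT Val / GTT Val — identical.
Codon 5: TGG Trp / GGT Gly — nonsynonymous.
Codon 6: CGT Arg / CGT Arg — identical.
Codon 7: GAT Asp / GAT Asp — identical.
Nonsynonymous differences: 1.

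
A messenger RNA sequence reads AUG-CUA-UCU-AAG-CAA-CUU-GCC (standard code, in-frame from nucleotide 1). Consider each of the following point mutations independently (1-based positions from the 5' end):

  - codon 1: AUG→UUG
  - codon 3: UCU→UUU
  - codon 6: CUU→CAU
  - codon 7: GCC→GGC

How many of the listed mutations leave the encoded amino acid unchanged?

0

Codon 1: AUG (Met) → UUG (Leu) — missense.
Codon 3: UCU (Ser) → UUU (Phe) — missense.
Codon 6: CUU (Leu) → CAU (His) — missense.
Codon 7: GCC (Ala) → GGC (Gly) — missense.
Synonymous: 0 of 4.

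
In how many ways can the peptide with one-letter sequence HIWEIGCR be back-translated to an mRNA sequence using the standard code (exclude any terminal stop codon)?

His: 2 codons.
Ile: 3 codons.
Trp: 1 codon.
Glu: 2 codons.
Ile: 3 codons.
Gly: 4 codons.
Cys: 2 codons.
Arg: 6 codons.
2 × 3 × 1 × 2 × 3 × 4 × 2 × 6 = 1728.

1728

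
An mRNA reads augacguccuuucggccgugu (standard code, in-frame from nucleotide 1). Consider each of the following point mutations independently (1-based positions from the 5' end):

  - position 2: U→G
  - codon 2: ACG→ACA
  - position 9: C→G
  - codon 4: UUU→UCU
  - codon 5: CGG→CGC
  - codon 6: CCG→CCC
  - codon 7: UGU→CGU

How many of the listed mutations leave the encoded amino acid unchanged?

4

Codon 1: AUG (Met) → AGG (Arg) — missense.
Codon 2: ACG (Thr) → ACA (Thr) — synonymous.
Codon 3: UCC (Ser) → UCG (Ser) — synonymous.
Codon 4: UUU (Phe) → UCU (Ser) — missense.
Codon 5: CGG (Arg) → CGC (Arg) — synonymous.
Codon 6: CCG (Pro) → CCC (Pro) — synonymous.
Codon 7: UGU (Cys) → CGU (Arg) — missense.
Synonymous: 4 of 7.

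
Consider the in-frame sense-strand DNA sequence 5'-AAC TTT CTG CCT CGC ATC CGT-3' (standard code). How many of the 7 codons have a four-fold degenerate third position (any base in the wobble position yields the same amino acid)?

4

Codon 1 AAC (Asn): third position 2-fold.
Codon 2 TTT (Phe): third position 2-fold.
Codon 3 CTG (Leu): third position 4-fold.
Codon 4 CCT (Pro): third position 4-fold.
Codon 5 CGC (Arg): third position 4-fold.
Codon 6 ATC (Ile): third position 3-fold.
Codon 7 CGT (Arg): third position 4-fold.
Four-fold degenerate third positions: 4.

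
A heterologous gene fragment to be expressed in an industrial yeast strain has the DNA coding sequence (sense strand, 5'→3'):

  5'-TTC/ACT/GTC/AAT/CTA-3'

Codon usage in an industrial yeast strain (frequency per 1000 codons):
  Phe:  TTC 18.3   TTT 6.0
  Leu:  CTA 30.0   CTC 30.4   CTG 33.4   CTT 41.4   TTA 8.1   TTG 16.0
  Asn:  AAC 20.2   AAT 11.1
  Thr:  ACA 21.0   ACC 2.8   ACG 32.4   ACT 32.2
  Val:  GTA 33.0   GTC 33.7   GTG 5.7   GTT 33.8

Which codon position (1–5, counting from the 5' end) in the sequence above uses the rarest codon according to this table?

Codon 1 TTC (Phe): 18.3 per 1000.
Codon 2 ACT (Thr): 32.2 per 1000.
Codon 3 GTC (Val): 33.7 per 1000.
Codon 4 AAT (Asn): 11.1 per 1000.
Codon 5 CTA (Leu): 30.0 per 1000.
Lowest frequency is 11.1 at codon 4.

4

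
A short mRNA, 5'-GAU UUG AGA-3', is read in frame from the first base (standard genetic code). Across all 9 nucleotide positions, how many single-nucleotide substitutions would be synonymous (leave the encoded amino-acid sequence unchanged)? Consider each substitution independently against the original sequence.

5

Codon 1 (GAU, Asp): 1 synonymous substitution.
Codon 2 (UUG, Leu): 2 synonymous substitutions.
Codon 3 (AGA, Arg): 2 synonymous substitutions.
Total: 1 + 2 + 2 = 5.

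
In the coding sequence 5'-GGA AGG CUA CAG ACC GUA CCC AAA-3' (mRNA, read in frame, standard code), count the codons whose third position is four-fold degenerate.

5

Codon 1 GGA (Gly): third position 4-fold.
Codon 2 AGG (Arg): third position 2-fold.
Codon 3 CUA (Leu): third position 4-fold.
Codon 4 CAG (Gln): third position 2-fold.
Codon 5 ACC (Thr): third position 4-fold.
Codon 6 GUA (Val): third position 4-fold.
Codon 7 CCC (Pro): third position 4-fold.
Codon 8 AAA (Lys): third position 2-fold.
Four-fold degenerate third positions: 5.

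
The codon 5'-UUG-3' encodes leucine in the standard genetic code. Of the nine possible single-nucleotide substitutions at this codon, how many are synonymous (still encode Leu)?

2

Position 1: CUG → 1 synonymous.
Position 2: none → 0 synonymous.
Position 3: UUA → 1 synonymous.
Total: 1 + 0 + 1 = 2.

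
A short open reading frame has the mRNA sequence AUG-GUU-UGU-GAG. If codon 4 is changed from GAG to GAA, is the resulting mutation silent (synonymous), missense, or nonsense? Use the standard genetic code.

silent

Position 12 falls in codon 4: GAG → Glu.
After the substitution the codon is GAA → Glu.
Both encode Glu, so the change is synonymous.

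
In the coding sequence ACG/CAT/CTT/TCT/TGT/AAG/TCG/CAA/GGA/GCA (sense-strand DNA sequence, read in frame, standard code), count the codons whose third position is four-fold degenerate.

6

Codon 1 ACG (Thr): third position 4-fold.
Codon 2 CAT (His): third position 2-fold.
Codon 3 CTT (Leu): third position 4-fold.
Codon 4 TCT (Ser): third position 4-fold.
Codon 5 TGT (Cys): third position 2-fold.
Codon 6 AAG (Lys): third position 2-fold.
Codon 7 TCG (Ser): third position 4-fold.
Codon 8 CAA (Gln): third position 2-fold.
Codon 9 GGA (Gly): third position 4-fold.
Codon 10 GCA (Ala): third position 4-fold.
Four-fold degenerate third positions: 6.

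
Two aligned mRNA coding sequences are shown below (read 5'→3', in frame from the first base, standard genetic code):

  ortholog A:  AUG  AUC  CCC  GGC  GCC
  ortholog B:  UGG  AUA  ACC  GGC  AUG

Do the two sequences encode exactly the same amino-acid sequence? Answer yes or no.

Codon 1: AUG Met / UGG Trp — nonsynonymous.
Codon 2: AUC Ile / AUA Ile — synonymous.
Codon 3: CCC Pro / ACC Thr — nonsynonymous.
Codon 4: GGC Gly / GGC Gly — identical.
Codon 5: GCC Ala / AUG Met — nonsynonymous.
Nonsynonymous differences: 3 → different protein.

no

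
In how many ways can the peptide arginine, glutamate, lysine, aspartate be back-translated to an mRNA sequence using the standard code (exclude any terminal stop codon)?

Arg: 6 codons.
Glu: 2 codons.
Lys: 2 codons.
Asp: 2 codons.
6 × 2 × 2 × 2 = 48.

48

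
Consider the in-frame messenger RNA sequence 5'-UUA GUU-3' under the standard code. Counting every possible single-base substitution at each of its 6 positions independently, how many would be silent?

5

Codon 1 (UUA, Leu): 2 synonymous substitutions.
Codon 2 (GUU, Val): 3 synonymous substitutions.
Total: 2 + 3 = 5.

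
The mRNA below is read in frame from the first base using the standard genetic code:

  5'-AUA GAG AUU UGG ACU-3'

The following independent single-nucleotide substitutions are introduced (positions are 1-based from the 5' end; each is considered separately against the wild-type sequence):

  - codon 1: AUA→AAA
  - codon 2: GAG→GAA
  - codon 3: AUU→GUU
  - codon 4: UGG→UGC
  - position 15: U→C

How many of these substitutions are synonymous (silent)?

Codon 1: AUA (Ile) → AAA (Lys) — missense.
Codon 2: GAG (Glu) → GAA (Glu) — synonymous.
Codon 3: AUU (Ile) → GUU (Val) — missense.
Codon 4: UGG (Trp) → UGC (Cys) — missense.
Codon 5: ACU (Thr) → ACC (Thr) — synonymous.
Synonymous: 2 of 5.

2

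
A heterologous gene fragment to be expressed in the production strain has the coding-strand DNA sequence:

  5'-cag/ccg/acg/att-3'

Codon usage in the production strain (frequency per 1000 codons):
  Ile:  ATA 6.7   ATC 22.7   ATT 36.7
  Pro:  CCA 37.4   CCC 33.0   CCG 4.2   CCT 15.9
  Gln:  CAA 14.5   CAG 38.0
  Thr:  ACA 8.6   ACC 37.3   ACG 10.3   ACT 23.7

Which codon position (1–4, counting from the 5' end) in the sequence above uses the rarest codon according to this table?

Codon 1 CAG (Gln): 38.0 per 1000.
Codon 2 CCG (Pro): 4.2 per 1000.
Codon 3 ACG (Thr): 10.3 per 1000.
Codon 4 ATT (Ile): 36.7 per 1000.
Lowest frequency is 4.2 at codon 2.

2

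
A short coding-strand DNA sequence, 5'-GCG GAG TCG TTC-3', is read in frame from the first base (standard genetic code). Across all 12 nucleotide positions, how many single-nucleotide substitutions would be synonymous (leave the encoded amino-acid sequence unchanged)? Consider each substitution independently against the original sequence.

8

Codon 1 (GCG, Ala): 3 synonymous substitutions.
Codon 2 (GAG, Glu): 1 synonymous substitution.
Codon 3 (TCG, Ser): 3 synonymous substitutions.
Codon 4 (TTC, Phe): 1 synonymous substitution.
Total: 3 + 1 + 3 + 1 = 8.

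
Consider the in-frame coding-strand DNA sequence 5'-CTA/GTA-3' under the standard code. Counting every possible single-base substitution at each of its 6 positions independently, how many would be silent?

7

Codon 1 (CTA, Leu): 4 synonymous substitutions.
Codon 2 (GTA, Val): 3 synonymous substitutions.
Total: 4 + 3 = 7.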